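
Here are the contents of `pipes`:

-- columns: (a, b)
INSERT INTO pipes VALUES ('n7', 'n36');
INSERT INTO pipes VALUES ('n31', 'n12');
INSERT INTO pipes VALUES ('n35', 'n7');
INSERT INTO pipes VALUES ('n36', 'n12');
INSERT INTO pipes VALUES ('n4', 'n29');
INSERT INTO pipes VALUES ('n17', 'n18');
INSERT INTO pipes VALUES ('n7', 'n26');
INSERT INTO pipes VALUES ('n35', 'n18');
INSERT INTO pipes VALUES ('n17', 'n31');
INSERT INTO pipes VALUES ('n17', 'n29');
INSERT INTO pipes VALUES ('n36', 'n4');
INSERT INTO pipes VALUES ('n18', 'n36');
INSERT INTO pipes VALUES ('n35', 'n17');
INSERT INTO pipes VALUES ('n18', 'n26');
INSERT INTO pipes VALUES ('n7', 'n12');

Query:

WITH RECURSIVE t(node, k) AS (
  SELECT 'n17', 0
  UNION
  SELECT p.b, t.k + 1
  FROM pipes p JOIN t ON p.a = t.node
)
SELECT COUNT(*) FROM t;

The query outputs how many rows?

10

Base: (n17, k=0).
Iteration 1: edges from {n17} -> (n18, k=1), (n29, k=1), (n31, k=1).
Iteration 2: edges from {n18,n29,n31} -> (n12, k=2), (n26, k=2), (n36, k=2).
Iteration 3: edges from {n12,n26,n36} -> (n12, k=3), (n4, k=3).
Iteration 4: edges from {n12,n4} -> (n29, k=4).
Iteration 5: no outgoing edges from {n29}; recursion stops.
Total rows emitted: 10.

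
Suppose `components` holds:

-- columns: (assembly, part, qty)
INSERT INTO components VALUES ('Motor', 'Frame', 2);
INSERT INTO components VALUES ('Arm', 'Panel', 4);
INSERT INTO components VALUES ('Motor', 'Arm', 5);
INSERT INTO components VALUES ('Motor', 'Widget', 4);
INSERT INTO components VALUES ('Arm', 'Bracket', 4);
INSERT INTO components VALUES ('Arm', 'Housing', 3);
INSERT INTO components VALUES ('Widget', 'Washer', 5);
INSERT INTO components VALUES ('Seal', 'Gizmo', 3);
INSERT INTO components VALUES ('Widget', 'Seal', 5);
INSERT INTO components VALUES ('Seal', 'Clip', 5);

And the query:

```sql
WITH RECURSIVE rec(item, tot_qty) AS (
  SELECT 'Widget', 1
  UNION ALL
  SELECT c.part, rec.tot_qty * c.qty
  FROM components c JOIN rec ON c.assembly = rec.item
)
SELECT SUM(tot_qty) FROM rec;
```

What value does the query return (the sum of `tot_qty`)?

51

Base: (Widget, tot_qty=1).
Iteration 1: components of {Widget} -> Seal = 1*5 = 5, Washer = 1*5 = 5.
Iteration 2: components of {Seal,Washer} -> Clip = 5*5 = 25, Gizmo = 5*3 = 15.
Iteration 3: no further components; recursion stops.
SUM(tot_qty) = 1 + 5 + 5 + 25 + 15 = 51.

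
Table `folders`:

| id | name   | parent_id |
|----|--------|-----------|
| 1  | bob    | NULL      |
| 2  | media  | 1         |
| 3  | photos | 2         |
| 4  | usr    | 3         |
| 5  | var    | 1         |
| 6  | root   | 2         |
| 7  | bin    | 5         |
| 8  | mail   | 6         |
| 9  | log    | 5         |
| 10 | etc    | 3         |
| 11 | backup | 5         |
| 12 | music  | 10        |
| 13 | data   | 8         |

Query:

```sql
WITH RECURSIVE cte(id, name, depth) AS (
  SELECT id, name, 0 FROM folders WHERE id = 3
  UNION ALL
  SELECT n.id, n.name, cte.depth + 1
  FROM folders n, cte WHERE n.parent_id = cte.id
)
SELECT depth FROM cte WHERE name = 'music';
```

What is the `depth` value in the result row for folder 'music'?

Base: id=3 (photos) at depth 0.
Iteration 1: rows with parent_id in {3} -> usr (id 4, depth 1), etc (id 10, depth 1).
Iteration 2: rows with parent_id in {4,10} -> music (id 12, depth 2).
Iteration 3: no rows with parent_id in {12}; recursion stops.

2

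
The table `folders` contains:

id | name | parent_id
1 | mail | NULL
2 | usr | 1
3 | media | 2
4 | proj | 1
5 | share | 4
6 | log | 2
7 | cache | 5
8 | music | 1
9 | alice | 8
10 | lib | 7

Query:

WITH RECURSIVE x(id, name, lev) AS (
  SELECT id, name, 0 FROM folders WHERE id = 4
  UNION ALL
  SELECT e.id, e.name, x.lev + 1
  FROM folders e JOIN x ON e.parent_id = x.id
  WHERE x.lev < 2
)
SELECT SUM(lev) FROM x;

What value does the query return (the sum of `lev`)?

Base: id=4 (proj) at lev 0.
Iteration 1: rows with parent_id in {4} -> share (id 5, lev 1).
Iteration 2: rows with parent_id in {5} -> cache (id 7, lev 2).
Iteration 3: lev < 2 fails for all current rows; recursion stops.
SUM(lev) = 0 + 1 + 2 = 3.

3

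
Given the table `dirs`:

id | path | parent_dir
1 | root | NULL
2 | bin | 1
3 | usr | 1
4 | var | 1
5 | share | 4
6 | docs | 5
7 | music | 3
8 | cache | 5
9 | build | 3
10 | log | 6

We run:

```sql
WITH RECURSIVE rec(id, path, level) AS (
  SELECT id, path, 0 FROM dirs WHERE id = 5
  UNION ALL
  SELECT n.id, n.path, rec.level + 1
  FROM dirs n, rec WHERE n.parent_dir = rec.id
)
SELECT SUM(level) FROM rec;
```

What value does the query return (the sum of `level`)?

4

Base: id=5 (share) at level 0.
Iteration 1: rows with parent_dir in {5} -> docs (id 6, level 1), cache (id 8, level 1).
Iteration 2: rows with parent_dir in {6,8} -> log (id 10, level 2).
Iteration 3: no rows with parent_dir in {10}; recursion stops.
SUM(level) = 0 + 1 + 1 + 2 = 4.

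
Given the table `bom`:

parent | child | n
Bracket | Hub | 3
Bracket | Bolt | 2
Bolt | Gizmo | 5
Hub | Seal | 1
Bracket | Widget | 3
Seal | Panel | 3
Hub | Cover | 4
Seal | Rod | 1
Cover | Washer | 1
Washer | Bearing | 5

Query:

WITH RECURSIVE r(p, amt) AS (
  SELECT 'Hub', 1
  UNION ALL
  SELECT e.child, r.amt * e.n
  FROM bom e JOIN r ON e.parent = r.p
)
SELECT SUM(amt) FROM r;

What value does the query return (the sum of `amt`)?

34

Base: (Hub, amt=1).
Iteration 1: components of {Hub} -> Cover = 1*4 = 4, Seal = 1*1 = 1.
Iteration 2: components of {Cover,Seal} -> Panel = 1*3 = 3, Rod = 1*1 = 1, Washer = 4*1 = 4.
Iteration 3: components of {Panel,Rod,Washer} -> Bearing = 4*5 = 20.
Iteration 4: no further components; recursion stops.
SUM(amt) = 1 + 1 + 4 + 3 + 1 + 4 + 20 = 34.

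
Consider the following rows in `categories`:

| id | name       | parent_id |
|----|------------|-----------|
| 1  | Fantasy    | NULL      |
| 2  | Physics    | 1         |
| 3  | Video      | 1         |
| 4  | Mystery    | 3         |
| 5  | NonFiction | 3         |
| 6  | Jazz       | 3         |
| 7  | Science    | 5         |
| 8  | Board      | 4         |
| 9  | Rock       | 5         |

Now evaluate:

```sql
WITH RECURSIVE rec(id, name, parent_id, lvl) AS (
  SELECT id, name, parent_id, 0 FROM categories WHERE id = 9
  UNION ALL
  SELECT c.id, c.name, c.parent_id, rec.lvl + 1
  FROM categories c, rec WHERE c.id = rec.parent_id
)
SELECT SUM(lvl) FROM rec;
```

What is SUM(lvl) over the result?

Base: id=9 (Rock), parent_id=5, lvl 0.
Iteration 1: join on id=5 -> NonFiction (id 5, parent_id=3, lvl 1).
Iteration 2: join on id=3 -> Video (id 3, parent_id=1, lvl 2).
Iteration 3: join on id=1 -> Fantasy (id 1, parent_id=NULL, lvl 3).
Iteration 4: parent_id is NULL; no match; recursion stops.
SUM(lvl) = 0 + 1 + 2 + 3 = 6.

6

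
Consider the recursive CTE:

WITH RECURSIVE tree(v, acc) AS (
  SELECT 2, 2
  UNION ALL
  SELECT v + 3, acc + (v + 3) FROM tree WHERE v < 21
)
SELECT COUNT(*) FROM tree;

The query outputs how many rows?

8

Base: v=2, acc=2.
Iteration 1: 2 < 21 holds -> v = 2 + 3 = 5, acc = 2 + 5 = 7.
Iteration 2: 5 < 21 holds -> v = 5 + 3 = 8, acc = 7 + 8 = 15.
Iteration 3: 8 < 21 holds -> v = 8 + 3 = 11, acc = 15 + 11 = 26.
Iteration 4: 11 < 21 holds -> v = 11 + 3 = 14, acc = 26 + 14 = 40.
Iteration 5: 14 < 21 holds -> v = 14 + 3 = 17, acc = 40 + 17 = 57.
Iteration 6: 17 < 21 holds -> v = 17 + 3 = 20, acc = 57 + 20 = 77.
Iteration 7: 20 < 21 holds -> v = 20 + 3 = 23, acc = 77 + 23 = 100.
Iteration 8: 23 < 21 fails; recursion stops.
Total rows emitted: 8.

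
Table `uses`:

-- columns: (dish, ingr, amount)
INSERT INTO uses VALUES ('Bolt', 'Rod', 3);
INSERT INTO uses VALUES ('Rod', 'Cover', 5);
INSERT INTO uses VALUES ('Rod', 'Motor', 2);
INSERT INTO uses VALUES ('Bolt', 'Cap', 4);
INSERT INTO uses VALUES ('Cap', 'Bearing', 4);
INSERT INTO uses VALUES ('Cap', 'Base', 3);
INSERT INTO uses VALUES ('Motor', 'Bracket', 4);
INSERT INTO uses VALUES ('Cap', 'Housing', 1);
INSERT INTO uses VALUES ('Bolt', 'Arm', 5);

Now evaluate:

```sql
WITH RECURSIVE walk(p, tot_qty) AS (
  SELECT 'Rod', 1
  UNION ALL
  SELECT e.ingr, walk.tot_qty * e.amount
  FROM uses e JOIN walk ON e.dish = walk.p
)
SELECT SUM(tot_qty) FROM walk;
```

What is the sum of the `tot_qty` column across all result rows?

16

Base: (Rod, tot_qty=1).
Iteration 1: components of {Rod} -> Cover = 1*5 = 5, Motor = 1*2 = 2.
Iteration 2: components of {Cover,Motor} -> Bracket = 2*4 = 8.
Iteration 3: no further components; recursion stops.
SUM(tot_qty) = 1 + 5 + 2 + 8 = 16.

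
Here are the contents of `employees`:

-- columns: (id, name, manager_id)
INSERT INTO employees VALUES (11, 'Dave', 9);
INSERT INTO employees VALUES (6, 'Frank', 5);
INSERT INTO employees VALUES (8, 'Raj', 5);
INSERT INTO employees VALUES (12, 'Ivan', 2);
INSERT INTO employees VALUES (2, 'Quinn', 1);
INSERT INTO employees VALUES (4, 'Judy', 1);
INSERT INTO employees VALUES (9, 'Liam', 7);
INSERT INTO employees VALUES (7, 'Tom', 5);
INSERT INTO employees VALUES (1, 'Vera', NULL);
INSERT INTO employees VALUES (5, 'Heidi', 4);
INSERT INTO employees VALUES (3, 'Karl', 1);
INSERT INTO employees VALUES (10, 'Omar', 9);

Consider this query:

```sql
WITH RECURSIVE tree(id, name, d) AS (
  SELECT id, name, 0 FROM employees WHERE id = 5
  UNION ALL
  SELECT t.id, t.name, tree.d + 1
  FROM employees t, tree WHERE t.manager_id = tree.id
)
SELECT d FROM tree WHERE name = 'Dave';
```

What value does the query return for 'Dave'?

3

Base: id=5 (Heidi) at d 0.
Iteration 1: rows with manager_id in {5} -> Frank (id 6, d 1), Tom (id 7, d 1), Raj (id 8, d 1).
Iteration 2: rows with manager_id in {6,7,8} -> Liam (id 9, d 2).
Iteration 3: rows with manager_id in {9} -> Omar (id 10, d 3), Dave (id 11, d 3).
Iteration 4: no rows with manager_id in {10,11}; recursion stops.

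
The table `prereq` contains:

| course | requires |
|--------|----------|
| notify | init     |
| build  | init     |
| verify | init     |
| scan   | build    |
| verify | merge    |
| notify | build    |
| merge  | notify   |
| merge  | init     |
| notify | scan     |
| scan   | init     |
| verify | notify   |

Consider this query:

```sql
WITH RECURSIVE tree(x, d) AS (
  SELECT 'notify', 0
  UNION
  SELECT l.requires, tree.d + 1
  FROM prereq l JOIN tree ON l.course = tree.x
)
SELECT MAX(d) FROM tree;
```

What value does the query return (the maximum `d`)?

3

Base: (notify, d=0).
Iteration 1: edges from {notify} -> (build, d=1), (init, d=1), (scan, d=1).
Iteration 2: edges from {build,init,scan} -> (build, d=2), (init, d=2). [UNION drops 1 duplicate row(s)]
Iteration 3: edges from {build,init} -> (init, d=3).
Iteration 4: no outgoing edges from {init}; recursion stops.
d values: 0, 1, 1, 1, 2, 2, 3; the maximum is 3.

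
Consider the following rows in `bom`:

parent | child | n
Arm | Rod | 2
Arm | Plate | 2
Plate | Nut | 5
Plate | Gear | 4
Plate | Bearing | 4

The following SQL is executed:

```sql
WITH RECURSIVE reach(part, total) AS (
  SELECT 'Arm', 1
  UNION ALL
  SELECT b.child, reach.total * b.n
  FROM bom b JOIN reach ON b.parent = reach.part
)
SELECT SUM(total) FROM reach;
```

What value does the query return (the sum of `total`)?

Base: (Arm, total=1).
Iteration 1: components of {Arm} -> Plate = 1*2 = 2, Rod = 1*2 = 2.
Iteration 2: components of {Plate,Rod} -> Bearing = 2*4 = 8, Gear = 2*4 = 8, Nut = 2*5 = 10.
Iteration 3: no further components; recursion stops.
SUM(total) = 1 + 2 + 2 + 10 + 8 + 8 = 31.

31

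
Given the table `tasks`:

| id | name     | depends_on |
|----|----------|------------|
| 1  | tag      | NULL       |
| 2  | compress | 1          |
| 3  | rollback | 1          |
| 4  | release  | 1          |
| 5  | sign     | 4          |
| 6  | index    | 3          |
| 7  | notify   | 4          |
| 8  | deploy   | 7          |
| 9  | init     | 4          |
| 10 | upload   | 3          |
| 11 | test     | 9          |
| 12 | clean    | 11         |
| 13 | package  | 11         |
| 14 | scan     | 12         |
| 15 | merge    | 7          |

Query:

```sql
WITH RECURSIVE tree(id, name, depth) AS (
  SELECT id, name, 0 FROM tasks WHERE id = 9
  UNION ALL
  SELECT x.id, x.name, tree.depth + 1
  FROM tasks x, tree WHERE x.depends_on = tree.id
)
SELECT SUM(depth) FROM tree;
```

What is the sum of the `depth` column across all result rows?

8

Base: id=9 (init) at depth 0.
Iteration 1: rows with depends_on in {9} -> test (id 11, depth 1).
Iteration 2: rows with depends_on in {11} -> clean (id 12, depth 2), package (id 13, depth 2).
Iteration 3: rows with depends_on in {12,13} -> scan (id 14, depth 3).
Iteration 4: no rows with depends_on in {14}; recursion stops.
SUM(depth) = 0 + 1 + 2 + 2 + 3 = 8.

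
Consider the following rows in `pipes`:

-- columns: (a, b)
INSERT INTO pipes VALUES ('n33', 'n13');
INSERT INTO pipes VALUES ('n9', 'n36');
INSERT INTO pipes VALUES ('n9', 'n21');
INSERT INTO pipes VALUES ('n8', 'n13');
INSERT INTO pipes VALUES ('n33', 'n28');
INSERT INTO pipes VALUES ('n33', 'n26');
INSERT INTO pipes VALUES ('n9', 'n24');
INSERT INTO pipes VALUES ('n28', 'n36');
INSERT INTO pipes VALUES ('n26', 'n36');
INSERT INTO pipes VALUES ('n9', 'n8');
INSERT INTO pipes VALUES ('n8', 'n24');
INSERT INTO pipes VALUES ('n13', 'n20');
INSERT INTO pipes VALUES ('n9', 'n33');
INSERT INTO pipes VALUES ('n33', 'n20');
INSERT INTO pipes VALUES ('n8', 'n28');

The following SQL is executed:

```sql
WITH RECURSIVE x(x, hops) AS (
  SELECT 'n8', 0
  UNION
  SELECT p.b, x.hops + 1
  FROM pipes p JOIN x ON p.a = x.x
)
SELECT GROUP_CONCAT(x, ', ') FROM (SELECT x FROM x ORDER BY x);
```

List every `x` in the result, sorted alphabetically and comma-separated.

n13, n20, n24, n28, n36, n8

Base: (n8, hops=0).
Iteration 1: edges from {n8} -> (n13, hops=1), (n24, hops=1), (n28, hops=1).
Iteration 2: edges from {n13,n24,n28} -> (n20, hops=2), (n36, hops=2).
Iteration 3: no outgoing edges from {n20,n36}; recursion stops.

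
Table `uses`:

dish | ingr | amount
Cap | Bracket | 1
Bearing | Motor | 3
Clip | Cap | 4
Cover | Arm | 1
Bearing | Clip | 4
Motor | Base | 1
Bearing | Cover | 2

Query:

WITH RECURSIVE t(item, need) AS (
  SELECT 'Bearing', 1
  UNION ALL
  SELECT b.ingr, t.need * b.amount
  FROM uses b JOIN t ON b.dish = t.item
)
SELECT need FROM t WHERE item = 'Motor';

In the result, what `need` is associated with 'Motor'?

3

Base: (Bearing, need=1).
Iteration 1: components of {Bearing} -> Clip = 1*4 = 4, Cover = 1*2 = 2, Motor = 1*3 = 3.
Iteration 2: components of {Clip,Cover,Motor} -> Arm = 2*1 = 2, Base = 3*1 = 3, Cap = 4*4 = 16.
Iteration 3: components of {Arm,Base,Cap} -> Bracket = 16*1 = 16.
Iteration 4: no further components; recursion stops.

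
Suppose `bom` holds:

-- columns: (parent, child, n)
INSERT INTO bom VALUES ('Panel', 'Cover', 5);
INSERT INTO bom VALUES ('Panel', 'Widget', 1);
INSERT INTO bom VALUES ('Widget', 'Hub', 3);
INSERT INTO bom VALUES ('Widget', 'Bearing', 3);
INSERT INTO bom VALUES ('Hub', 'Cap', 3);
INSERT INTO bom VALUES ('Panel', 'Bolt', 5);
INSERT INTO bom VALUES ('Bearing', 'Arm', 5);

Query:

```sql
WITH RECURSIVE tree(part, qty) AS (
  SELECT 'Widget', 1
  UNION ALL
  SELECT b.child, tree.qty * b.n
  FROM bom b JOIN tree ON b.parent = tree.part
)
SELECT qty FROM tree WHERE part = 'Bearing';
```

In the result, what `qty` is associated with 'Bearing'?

Base: (Widget, qty=1).
Iteration 1: components of {Widget} -> Bearing = 1*3 = 3, Hub = 1*3 = 3.
Iteration 2: components of {Bearing,Hub} -> Arm = 3*5 = 15, Cap = 3*3 = 9.
Iteration 3: no further components; recursion stops.

3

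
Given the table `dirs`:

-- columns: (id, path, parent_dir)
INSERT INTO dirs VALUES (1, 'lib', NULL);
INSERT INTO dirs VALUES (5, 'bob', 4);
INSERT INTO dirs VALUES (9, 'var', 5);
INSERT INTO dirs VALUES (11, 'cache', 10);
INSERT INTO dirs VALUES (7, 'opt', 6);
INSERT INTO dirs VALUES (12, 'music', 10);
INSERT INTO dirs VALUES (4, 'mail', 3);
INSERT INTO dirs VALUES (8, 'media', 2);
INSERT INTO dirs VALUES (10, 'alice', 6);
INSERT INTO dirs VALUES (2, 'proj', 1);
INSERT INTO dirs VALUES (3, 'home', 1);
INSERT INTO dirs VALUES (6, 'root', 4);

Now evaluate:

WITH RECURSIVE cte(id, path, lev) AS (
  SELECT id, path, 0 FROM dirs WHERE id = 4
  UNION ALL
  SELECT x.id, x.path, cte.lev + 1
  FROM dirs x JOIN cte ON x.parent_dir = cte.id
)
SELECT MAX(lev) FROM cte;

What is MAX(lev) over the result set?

3

Base: id=4 (mail) at lev 0.
Iteration 1: rows with parent_dir in {4} -> bob (id 5, lev 1), root (id 6, lev 1).
Iteration 2: rows with parent_dir in {5,6} -> opt (id 7, lev 2), var (id 9, lev 2), alice (id 10, lev 2).
Iteration 3: rows with parent_dir in {7,9,10} -> cache (id 11, lev 3), music (id 12, lev 3).
Iteration 4: no rows with parent_dir in {11,12}; recursion stops.
lev values: 0, 1, 1, 2, 2, 2, 3, 3; the maximum is 3.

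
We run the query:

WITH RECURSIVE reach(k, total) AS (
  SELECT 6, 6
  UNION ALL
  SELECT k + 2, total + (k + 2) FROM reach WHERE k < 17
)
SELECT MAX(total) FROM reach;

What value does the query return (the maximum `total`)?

84

Base: k=6, total=6.
Iteration 1: 6 < 17 holds -> k = 6 + 2 = 8, total = 6 + 8 = 14.
Iteration 2: 8 < 17 holds -> k = 8 + 2 = 10, total = 14 + 10 = 24.
Iteration 3: 10 < 17 holds -> k = 10 + 2 = 12, total = 24 + 12 = 36.
Iteration 4: 12 < 17 holds -> k = 12 + 2 = 14, total = 36 + 14 = 50.
Iteration 5: 14 < 17 holds -> k = 14 + 2 = 16, total = 50 + 16 = 66.
Iteration 6: 16 < 17 holds -> k = 16 + 2 = 18, total = 66 + 18 = 84.
Iteration 7: 18 < 17 fails; recursion stops.
total values: 6, 14, 24, 36, 50, 66, 84; the maximum is 84.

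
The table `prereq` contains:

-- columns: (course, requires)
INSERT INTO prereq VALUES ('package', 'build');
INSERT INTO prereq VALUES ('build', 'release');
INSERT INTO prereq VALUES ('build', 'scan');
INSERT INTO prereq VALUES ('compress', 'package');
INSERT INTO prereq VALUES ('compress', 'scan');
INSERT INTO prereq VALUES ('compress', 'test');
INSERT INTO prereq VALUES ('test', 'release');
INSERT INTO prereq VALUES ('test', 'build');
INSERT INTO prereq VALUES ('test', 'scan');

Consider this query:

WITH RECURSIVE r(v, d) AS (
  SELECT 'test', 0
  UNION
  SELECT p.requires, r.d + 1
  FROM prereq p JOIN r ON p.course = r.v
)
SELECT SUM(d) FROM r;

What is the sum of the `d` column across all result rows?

7

Base: (test, d=0).
Iteration 1: edges from {test} -> (build, d=1), (release, d=1), (scan, d=1).
Iteration 2: edges from {build,release,scan} -> (release, d=2), (scan, d=2).
Iteration 3: no outgoing edges from {release,scan}; recursion stops.
SUM(d) = 0 + 1 + 1 + 1 + 2 + 2 = 7.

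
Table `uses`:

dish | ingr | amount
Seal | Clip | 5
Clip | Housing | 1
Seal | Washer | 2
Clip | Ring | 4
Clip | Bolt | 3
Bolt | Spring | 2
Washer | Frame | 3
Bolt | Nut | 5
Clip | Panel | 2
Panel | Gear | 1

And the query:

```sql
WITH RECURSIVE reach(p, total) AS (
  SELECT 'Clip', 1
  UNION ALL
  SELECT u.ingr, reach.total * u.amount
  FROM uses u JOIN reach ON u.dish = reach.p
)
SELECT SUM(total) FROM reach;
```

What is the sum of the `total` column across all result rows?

34

Base: (Clip, total=1).
Iteration 1: components of {Clip} -> Bolt = 1*3 = 3, Housing = 1*1 = 1, Panel = 1*2 = 2, Ring = 1*4 = 4.
Iteration 2: components of {Bolt,Housing,Panel,Ring} -> Gear = 2*1 = 2, Nut = 3*5 = 15, Spring = 3*2 = 6.
Iteration 3: no further components; recursion stops.
SUM(total) = 1 + 1 + 4 + 3 + 2 + 6 + 15 + 2 = 34.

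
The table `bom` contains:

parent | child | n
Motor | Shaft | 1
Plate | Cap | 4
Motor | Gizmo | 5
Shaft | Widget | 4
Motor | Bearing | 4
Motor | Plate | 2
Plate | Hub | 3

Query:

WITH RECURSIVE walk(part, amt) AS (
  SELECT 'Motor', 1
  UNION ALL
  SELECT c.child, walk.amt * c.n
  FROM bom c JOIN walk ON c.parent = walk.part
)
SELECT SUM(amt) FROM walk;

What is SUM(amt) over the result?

31

Base: (Motor, amt=1).
Iteration 1: components of {Motor} -> Bearing = 1*4 = 4, Gizmo = 1*5 = 5, Plate = 1*2 = 2, Shaft = 1*1 = 1.
Iteration 2: components of {Bearing,Gizmo,Plate,Shaft} -> Cap = 2*4 = 8, Hub = 2*3 = 6, Widget = 1*4 = 4.
Iteration 3: no further components; recursion stops.
SUM(amt) = 1 + 4 + 5 + 2 + 1 + 8 + 6 + 4 = 31.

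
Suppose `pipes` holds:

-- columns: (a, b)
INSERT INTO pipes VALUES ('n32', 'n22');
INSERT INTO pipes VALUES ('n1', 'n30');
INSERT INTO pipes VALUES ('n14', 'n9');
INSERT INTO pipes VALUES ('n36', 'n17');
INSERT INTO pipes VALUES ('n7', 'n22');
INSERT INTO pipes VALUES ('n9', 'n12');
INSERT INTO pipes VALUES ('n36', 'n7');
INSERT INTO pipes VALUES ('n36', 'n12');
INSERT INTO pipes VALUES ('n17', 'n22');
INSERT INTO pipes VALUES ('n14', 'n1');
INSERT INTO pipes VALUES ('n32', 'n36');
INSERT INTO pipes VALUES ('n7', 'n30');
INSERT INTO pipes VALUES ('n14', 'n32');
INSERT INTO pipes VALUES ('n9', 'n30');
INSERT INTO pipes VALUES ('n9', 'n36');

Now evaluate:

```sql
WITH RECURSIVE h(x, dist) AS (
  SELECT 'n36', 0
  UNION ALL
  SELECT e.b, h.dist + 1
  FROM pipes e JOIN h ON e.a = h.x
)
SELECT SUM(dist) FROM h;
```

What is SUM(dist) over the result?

Base: (n36, dist=0).
Iteration 1: edges from {n36} -> (n12, dist=1), (n17, dist=1), (n7, dist=1).
Iteration 2: edges from {n12,n17,n7} -> (n22, dist=2) x2, (n30, dist=2). [UNION ALL keeps all 3 new rows, including repeats]
Iteration 3: no outgoing edges from {n22,n30}; recursion stops.
SUM(dist) = 0 + 1 + 1 + 1 + 2 + 2 + 2 = 9.

9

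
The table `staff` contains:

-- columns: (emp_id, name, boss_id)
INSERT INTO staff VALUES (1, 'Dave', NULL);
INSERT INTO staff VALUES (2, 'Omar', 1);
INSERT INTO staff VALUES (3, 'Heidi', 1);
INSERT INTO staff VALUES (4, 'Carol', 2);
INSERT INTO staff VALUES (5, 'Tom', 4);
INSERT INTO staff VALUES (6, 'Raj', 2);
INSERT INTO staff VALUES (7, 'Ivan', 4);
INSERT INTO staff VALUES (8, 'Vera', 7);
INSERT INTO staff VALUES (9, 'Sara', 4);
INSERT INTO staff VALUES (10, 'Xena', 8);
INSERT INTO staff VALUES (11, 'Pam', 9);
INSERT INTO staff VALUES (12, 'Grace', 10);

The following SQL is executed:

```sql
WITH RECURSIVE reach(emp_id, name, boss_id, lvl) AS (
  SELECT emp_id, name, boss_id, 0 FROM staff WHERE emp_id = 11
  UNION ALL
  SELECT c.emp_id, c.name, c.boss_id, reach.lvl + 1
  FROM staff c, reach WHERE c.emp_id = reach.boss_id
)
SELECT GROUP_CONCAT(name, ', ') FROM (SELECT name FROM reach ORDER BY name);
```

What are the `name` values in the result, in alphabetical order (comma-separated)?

Carol, Dave, Omar, Pam, Sara

Base: emp_id=11 (Pam), boss_id=9, lvl 0.
Iteration 1: join on emp_id=9 -> Sara (id 9, boss_id=4, lvl 1).
Iteration 2: join on emp_id=4 -> Carol (id 4, boss_id=2, lvl 2).
Iteration 3: join on emp_id=2 -> Omar (id 2, boss_id=1, lvl 3).
Iteration 4: join on emp_id=1 -> Dave (id 1, boss_id=NULL, lvl 4).
Iteration 5: boss_id is NULL; no match; recursion stops.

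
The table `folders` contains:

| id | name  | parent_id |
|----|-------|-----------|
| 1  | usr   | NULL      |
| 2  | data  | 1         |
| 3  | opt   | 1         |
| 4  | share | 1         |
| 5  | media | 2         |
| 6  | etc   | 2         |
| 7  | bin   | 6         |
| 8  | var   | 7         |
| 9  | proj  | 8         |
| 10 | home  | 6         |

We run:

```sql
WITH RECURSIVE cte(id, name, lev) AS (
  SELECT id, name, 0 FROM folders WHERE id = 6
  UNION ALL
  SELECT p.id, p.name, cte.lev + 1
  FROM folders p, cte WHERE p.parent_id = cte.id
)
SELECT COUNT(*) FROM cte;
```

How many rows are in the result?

Base: id=6 (etc) at lev 0.
Iteration 1: rows with parent_id in {6} -> bin (id 7, lev 1), home (id 10, lev 1).
Iteration 2: rows with parent_id in {7,10} -> var (id 8, lev 2).
Iteration 3: rows with parent_id in {8} -> proj (id 9, lev 3).
Iteration 4: no rows with parent_id in {9}; recursion stops.
Total rows emitted: 5.

5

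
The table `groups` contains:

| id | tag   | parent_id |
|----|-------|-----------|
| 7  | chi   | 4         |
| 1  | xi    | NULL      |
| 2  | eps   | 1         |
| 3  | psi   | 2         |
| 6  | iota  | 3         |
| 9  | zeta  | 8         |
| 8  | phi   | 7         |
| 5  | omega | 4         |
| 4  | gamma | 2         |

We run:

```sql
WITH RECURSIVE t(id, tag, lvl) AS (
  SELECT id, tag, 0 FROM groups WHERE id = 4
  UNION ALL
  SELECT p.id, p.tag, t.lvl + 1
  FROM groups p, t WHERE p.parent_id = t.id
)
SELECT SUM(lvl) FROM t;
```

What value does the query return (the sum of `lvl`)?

Base: id=4 (gamma) at lvl 0.
Iteration 1: rows with parent_id in {4} -> omega (id 5, lvl 1), chi (id 7, lvl 1).
Iteration 2: rows with parent_id in {5,7} -> phi (id 8, lvl 2).
Iteration 3: rows with parent_id in {8} -> zeta (id 9, lvl 3).
Iteration 4: no rows with parent_id in {9}; recursion stops.
SUM(lvl) = 0 + 1 + 1 + 2 + 3 = 7.

7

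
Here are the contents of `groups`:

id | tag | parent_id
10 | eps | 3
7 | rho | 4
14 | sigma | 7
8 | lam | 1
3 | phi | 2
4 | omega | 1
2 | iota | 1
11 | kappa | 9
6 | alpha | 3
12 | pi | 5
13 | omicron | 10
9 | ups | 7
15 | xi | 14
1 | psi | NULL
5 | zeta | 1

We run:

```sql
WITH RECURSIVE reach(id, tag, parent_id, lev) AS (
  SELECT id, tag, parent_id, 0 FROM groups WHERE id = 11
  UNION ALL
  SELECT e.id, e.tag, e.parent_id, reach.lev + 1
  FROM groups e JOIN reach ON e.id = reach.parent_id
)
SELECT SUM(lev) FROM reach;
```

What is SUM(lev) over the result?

Base: id=11 (kappa), parent_id=9, lev 0.
Iteration 1: join on id=9 -> ups (id 9, parent_id=7, lev 1).
Iteration 2: join on id=7 -> rho (id 7, parent_id=4, lev 2).
Iteration 3: join on id=4 -> omega (id 4, parent_id=1, lev 3).
Iteration 4: join on id=1 -> psi (id 1, parent_id=NULL, lev 4).
Iteration 5: parent_id is NULL; no match; recursion stops.
SUM(lev) = 0 + 1 + 2 + 3 + 4 = 10.

10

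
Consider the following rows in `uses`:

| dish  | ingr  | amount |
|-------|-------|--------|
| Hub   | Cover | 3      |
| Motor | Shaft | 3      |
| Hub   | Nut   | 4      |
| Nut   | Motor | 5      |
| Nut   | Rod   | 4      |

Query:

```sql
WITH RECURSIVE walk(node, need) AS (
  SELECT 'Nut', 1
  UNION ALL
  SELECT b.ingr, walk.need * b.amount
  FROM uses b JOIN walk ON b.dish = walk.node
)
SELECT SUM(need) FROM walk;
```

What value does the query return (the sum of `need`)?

Base: (Nut, need=1).
Iteration 1: components of {Nut} -> Motor = 1*5 = 5, Rod = 1*4 = 4.
Iteration 2: components of {Motor,Rod} -> Shaft = 5*3 = 15.
Iteration 3: no further components; recursion stops.
SUM(need) = 1 + 5 + 4 + 15 = 25.

25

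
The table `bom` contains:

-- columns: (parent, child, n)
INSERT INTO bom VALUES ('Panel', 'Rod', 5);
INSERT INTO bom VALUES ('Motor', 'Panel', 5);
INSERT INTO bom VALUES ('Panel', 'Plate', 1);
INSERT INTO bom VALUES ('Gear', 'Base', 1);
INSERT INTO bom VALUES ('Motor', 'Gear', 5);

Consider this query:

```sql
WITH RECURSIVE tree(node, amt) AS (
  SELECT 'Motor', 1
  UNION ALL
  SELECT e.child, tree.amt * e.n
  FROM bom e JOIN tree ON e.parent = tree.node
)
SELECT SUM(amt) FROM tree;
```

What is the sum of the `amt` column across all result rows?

46

Base: (Motor, amt=1).
Iteration 1: components of {Motor} -> Gear = 1*5 = 5, Panel = 1*5 = 5.
Iteration 2: components of {Gear,Panel} -> Base = 5*1 = 5, Plate = 5*1 = 5, Rod = 5*5 = 25.
Iteration 3: no further components; recursion stops.
SUM(amt) = 1 + 5 + 5 + 25 + 5 + 5 = 46.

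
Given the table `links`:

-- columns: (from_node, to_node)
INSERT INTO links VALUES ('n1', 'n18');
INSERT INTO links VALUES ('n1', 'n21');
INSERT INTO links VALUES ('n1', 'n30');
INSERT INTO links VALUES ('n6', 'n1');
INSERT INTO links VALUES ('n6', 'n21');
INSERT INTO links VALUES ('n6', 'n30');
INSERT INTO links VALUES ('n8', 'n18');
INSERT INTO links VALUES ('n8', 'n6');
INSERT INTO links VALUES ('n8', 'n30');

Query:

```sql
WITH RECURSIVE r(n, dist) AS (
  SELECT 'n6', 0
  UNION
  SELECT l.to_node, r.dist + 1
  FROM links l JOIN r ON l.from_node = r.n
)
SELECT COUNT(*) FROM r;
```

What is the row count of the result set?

7

Base: (n6, dist=0).
Iteration 1: edges from {n6} -> (n1, dist=1), (n21, dist=1), (n30, dist=1).
Iteration 2: edges from {n1,n21,n30} -> (n18, dist=2), (n21, dist=2), (n30, dist=2).
Iteration 3: no outgoing edges from {n18,n21,n30}; recursion stops.
Total rows emitted: 7.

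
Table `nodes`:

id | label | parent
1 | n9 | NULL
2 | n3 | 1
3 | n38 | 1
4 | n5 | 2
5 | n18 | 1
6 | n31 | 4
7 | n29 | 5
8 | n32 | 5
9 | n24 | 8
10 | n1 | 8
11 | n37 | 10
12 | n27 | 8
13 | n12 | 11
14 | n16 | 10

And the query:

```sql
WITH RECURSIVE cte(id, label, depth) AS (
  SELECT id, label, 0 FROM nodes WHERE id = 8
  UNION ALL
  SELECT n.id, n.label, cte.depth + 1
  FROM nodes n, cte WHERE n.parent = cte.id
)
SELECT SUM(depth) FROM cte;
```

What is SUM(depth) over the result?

10

Base: id=8 (n32) at depth 0.
Iteration 1: rows with parent in {8} -> n24 (id 9, depth 1), n1 (id 10, depth 1), n27 (id 12, depth 1).
Iteration 2: rows with parent in {9,10,12} -> n37 (id 11, depth 2), n16 (id 14, depth 2).
Iteration 3: rows with parent in {11,14} -> n12 (id 13, depth 3).
Iteration 4: no rows with parent in {13}; recursion stops.
SUM(depth) = 0 + 1 + 1 + 1 + 2 + 2 + 3 = 10.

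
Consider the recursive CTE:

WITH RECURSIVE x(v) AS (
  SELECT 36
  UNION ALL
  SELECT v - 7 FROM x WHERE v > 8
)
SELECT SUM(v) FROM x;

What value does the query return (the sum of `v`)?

110

Base: v=36.
Iteration 1: 36 > 8 holds -> v = 36 - 7 = 29.
Iteration 2: 29 > 8 holds -> v = 29 - 7 = 22.
Iteration 3: 22 > 8 holds -> v = 22 - 7 = 15.
Iteration 4: 15 > 8 holds -> v = 15 - 7 = 8.
Iteration 5: 8 > 8 fails; recursion stops.
SUM(v) = 36 + 29 + 22 + 15 + 8 = 110.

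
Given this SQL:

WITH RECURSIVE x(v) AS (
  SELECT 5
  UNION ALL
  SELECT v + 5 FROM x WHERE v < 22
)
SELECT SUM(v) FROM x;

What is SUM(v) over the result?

75

Base: v=5.
Iteration 1: 5 < 22 holds -> v = 5 + 5 = 10.
Iteration 2: 10 < 22 holds -> v = 10 + 5 = 15.
Iteration 3: 15 < 22 holds -> v = 15 + 5 = 20.
Iteration 4: 20 < 22 holds -> v = 20 + 5 = 25.
Iteration 5: 25 < 22 fails; recursion stops.
SUM(v) = 5 + 10 + 15 + 20 + 25 = 75.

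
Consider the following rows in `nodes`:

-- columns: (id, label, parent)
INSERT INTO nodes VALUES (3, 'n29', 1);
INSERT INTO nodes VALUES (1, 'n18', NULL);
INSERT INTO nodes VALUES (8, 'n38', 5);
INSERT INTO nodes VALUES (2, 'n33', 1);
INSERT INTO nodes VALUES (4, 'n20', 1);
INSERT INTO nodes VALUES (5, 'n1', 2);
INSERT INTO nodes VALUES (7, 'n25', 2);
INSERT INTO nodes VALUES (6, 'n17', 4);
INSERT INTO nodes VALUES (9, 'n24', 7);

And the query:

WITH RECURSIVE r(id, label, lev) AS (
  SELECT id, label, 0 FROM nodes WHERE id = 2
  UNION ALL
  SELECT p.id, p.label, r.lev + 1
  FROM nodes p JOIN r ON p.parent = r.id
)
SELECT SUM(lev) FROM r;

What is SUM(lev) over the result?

Base: id=2 (n33) at lev 0.
Iteration 1: rows with parent in {2} -> n1 (id 5, lev 1), n25 (id 7, lev 1).
Iteration 2: rows with parent in {5,7} -> n38 (id 8, lev 2), n24 (id 9, lev 2).
Iteration 3: no rows with parent in {8,9}; recursion stops.
SUM(lev) = 0 + 1 + 1 + 2 + 2 = 6.

6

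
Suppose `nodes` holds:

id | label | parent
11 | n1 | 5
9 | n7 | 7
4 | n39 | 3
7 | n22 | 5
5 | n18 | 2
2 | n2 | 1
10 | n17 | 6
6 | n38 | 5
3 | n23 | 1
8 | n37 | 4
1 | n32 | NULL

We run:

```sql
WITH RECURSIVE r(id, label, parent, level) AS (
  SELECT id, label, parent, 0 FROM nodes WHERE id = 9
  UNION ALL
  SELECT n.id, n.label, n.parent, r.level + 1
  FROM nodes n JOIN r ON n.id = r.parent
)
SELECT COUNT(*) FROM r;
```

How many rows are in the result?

5

Base: id=9 (n7), parent=7, level 0.
Iteration 1: join on id=7 -> n22 (id 7, parent=5, level 1).
Iteration 2: join on id=5 -> n18 (id 5, parent=2, level 2).
Iteration 3: join on id=2 -> n2 (id 2, parent=1, level 3).
Iteration 4: join on id=1 -> n32 (id 1, parent=NULL, level 4).
Iteration 5: parent is NULL; no match; recursion stops.
Total rows emitted: 5.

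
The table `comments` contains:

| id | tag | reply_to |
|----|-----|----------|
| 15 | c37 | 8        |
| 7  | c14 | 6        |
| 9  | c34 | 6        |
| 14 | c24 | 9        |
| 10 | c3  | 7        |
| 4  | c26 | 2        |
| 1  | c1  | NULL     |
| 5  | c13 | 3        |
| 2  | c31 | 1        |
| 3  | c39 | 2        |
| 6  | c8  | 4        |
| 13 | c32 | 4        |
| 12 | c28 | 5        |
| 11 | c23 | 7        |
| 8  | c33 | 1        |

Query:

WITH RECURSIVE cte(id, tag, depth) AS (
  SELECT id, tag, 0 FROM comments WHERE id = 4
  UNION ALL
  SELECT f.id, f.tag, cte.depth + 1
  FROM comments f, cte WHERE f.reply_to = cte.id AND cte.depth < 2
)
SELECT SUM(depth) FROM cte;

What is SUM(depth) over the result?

6

Base: id=4 (c26) at depth 0.
Iteration 1: rows with reply_to in {4} -> c8 (id 6, depth 1), c32 (id 13, depth 1).
Iteration 2: rows with reply_to in {6,13} -> c14 (id 7, depth 2), c34 (id 9, depth 2).
Iteration 3: depth < 2 fails for all current rows; recursion stops.
SUM(depth) = 0 + 1 + 1 + 2 + 2 = 6.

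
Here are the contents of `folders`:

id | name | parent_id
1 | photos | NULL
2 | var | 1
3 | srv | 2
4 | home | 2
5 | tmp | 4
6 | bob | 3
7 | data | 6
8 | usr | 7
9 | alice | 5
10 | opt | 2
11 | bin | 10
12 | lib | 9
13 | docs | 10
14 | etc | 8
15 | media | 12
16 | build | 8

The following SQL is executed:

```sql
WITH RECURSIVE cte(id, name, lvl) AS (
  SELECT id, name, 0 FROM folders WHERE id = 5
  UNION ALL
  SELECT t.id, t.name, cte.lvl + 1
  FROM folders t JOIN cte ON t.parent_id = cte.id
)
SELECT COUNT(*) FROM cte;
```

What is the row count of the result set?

Base: id=5 (tmp) at lvl 0.
Iteration 1: rows with parent_id in {5} -> alice (id 9, lvl 1).
Iteration 2: rows with parent_id in {9} -> lib (id 12, lvl 2).
Iteration 3: rows with parent_id in {12} -> media (id 15, lvl 3).
Iteration 4: no rows with parent_id in {15}; recursion stops.
Total rows emitted: 4.

4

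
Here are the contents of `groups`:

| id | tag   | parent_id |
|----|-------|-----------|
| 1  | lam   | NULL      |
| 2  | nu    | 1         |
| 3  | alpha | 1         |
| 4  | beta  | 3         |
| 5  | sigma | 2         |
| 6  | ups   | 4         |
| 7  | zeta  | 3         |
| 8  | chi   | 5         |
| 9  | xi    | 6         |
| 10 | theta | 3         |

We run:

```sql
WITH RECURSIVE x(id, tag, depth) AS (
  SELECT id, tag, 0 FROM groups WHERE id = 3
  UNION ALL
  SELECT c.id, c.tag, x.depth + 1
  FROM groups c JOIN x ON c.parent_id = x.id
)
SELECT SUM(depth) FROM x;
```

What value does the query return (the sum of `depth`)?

8

Base: id=3 (alpha) at depth 0.
Iteration 1: rows with parent_id in {3} -> beta (id 4, depth 1), zeta (id 7, depth 1), theta (id 10, depth 1).
Iteration 2: rows with parent_id in {4,7,10} -> ups (id 6, depth 2).
Iteration 3: rows with parent_id in {6} -> xi (id 9, depth 3).
Iteration 4: no rows with parent_id in {9}; recursion stops.
SUM(depth) = 0 + 1 + 1 + 1 + 2 + 3 = 8.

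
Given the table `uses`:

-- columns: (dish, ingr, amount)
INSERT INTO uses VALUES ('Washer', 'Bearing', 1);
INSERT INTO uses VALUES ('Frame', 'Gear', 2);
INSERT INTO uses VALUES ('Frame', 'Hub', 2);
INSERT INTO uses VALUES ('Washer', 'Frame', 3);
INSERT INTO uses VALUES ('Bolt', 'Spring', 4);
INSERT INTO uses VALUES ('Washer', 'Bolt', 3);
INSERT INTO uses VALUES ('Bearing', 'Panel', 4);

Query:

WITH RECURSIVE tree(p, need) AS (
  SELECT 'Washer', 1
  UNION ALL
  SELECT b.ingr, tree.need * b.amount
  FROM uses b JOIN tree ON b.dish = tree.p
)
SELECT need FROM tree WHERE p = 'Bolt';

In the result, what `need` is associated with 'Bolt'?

3

Base: (Washer, need=1).
Iteration 1: components of {Washer} -> Bearing = 1*1 = 1, Bolt = 1*3 = 3, Frame = 1*3 = 3.
Iteration 2: components of {Bearing,Bolt,Frame} -> Gear = 3*2 = 6, Hub = 3*2 = 6, Panel = 1*4 = 4, Spring = 3*4 = 12.
Iteration 3: no further components; recursion stops.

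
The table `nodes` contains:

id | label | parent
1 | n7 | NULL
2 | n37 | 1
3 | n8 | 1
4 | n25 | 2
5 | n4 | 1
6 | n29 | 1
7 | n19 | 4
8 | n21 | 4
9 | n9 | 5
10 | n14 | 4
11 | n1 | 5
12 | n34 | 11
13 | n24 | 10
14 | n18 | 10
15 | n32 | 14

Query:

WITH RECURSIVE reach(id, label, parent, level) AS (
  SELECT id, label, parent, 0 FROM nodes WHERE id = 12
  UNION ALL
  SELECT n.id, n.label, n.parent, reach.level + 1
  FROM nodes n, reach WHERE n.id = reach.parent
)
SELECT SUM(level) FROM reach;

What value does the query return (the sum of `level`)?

Base: id=12 (n34), parent=11, level 0.
Iteration 1: join on id=11 -> n1 (id 11, parent=5, level 1).
Iteration 2: join on id=5 -> n4 (id 5, parent=1, level 2).
Iteration 3: join on id=1 -> n7 (id 1, parent=NULL, level 3).
Iteration 4: parent is NULL; no match; recursion stops.
SUM(level) = 0 + 1 + 2 + 3 = 6.

6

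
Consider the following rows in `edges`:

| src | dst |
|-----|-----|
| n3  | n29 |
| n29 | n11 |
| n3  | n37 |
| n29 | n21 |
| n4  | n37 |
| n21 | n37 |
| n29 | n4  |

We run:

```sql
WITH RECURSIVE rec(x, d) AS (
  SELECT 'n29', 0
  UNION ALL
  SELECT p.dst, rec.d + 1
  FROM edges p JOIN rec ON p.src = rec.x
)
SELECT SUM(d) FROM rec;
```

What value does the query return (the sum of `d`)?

Base: (n29, d=0).
Iteration 1: edges from {n29} -> (n11, d=1), (n21, d=1), (n4, d=1).
Iteration 2: edges from {n11,n21,n4} -> (n37, d=2) x2. [UNION ALL keeps all 2 new rows, including repeats]
Iteration 3: no outgoing edges from {n37}; recursion stops.
SUM(d) = 0 + 1 + 1 + 1 + 2 + 2 = 7.

7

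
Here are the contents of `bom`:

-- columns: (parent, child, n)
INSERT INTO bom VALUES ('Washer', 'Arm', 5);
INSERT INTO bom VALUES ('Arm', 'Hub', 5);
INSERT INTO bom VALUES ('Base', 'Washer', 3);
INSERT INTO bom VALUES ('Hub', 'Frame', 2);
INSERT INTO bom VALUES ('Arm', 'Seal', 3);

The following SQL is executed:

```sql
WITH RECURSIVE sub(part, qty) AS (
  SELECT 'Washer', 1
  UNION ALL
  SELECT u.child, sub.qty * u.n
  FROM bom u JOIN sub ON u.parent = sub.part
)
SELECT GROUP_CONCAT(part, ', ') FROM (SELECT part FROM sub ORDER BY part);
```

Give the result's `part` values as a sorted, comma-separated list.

Base: (Washer, qty=1).
Iteration 1: components of {Washer} -> Arm = 1*5 = 5.
Iteration 2: components of {Arm} -> Hub = 5*5 = 25, Seal = 5*3 = 15.
Iteration 3: components of {Hub,Seal} -> Frame = 25*2 = 50.
Iteration 4: no further components; recursion stops.

Arm, Frame, Hub, Seal, Washer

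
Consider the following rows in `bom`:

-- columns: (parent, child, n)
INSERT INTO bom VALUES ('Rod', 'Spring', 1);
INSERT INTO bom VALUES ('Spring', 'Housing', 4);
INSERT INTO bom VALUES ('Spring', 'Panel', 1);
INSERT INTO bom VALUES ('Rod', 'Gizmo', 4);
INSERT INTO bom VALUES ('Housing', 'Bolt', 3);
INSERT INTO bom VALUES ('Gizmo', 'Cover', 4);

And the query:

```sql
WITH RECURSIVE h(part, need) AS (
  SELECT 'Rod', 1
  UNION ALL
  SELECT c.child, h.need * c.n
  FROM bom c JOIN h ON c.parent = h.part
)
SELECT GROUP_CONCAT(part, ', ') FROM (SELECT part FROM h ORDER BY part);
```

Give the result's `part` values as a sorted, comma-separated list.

Bolt, Cover, Gizmo, Housing, Panel, Rod, Spring

Base: (Rod, need=1).
Iteration 1: components of {Rod} -> Gizmo = 1*4 = 4, Spring = 1*1 = 1.
Iteration 2: components of {Gizmo,Spring} -> Cover = 4*4 = 16, Housing = 1*4 = 4, Panel = 1*1 = 1.
Iteration 3: components of {Cover,Housing,Panel} -> Bolt = 4*3 = 12.
Iteration 4: no further components; recursion stops.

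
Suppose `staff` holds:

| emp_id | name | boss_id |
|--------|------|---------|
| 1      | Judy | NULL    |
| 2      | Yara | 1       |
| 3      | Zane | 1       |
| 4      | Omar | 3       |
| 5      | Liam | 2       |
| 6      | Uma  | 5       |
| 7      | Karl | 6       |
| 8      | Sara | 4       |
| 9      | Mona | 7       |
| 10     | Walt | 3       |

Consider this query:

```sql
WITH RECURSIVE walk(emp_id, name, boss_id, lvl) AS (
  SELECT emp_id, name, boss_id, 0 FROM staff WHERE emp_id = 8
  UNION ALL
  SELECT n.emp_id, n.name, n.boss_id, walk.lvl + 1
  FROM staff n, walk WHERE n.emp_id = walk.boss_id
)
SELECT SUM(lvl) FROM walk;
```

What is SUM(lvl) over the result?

6

Base: emp_id=8 (Sara), boss_id=4, lvl 0.
Iteration 1: join on emp_id=4 -> Omar (id 4, boss_id=3, lvl 1).
Iteration 2: join on emp_id=3 -> Zane (id 3, boss_id=1, lvl 2).
Iteration 3: join on emp_id=1 -> Judy (id 1, boss_id=NULL, lvl 3).
Iteration 4: boss_id is NULL; no match; recursion stops.
SUM(lvl) = 0 + 1 + 2 + 3 = 6.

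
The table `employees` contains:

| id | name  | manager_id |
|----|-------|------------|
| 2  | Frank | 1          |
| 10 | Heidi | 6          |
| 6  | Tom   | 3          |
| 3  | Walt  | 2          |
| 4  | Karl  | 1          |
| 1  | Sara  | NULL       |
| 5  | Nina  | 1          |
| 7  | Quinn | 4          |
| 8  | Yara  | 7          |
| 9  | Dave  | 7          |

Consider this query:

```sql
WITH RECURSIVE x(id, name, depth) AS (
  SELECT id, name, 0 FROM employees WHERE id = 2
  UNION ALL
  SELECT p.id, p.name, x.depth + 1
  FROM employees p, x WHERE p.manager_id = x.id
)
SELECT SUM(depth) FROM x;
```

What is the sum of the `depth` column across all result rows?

6

Base: id=2 (Frank) at depth 0.
Iteration 1: rows with manager_id in {2} -> Walt (id 3, depth 1).
Iteration 2: rows with manager_id in {3} -> Tom (id 6, depth 2).
Iteration 3: rows with manager_id in {6} -> Heidi (id 10, depth 3).
Iteration 4: no rows with manager_id in {10}; recursion stops.
SUM(depth) = 0 + 1 + 2 + 3 = 6.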